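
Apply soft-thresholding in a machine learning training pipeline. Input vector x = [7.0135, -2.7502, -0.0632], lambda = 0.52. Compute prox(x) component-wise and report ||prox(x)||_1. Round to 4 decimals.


Soft-thresholding with lambda = 0.52:
prox(7.0135) = sign(7.0135)*max(|7.0135| - 0.52, 0) = 6.4935
prox(-2.7502) = sign(-2.7502)*max(|-2.7502| - 0.52, 0) = -2.2302
prox(-0.0632) = sign(-0.0632)*max(|-0.0632| - 0.52, 0) = 0.0
prox(x) = [6.4935, -2.2302, 0.0]
||prox(x)||_1 = 6.4935 + 2.2302 + 0.0 = 8.7237


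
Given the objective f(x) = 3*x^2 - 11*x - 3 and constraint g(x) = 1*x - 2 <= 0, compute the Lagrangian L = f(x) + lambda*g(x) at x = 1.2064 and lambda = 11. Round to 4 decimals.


Step 1: Evaluate f(x).
f(1.2064) = 3*1.2064^2 - 11*1.2064 - 3 = -11.9042
Step 2: Evaluate g(x).
g(1.2064) = 1*1.2064 - 2 = -0.7936
Step 3: Compute Lagrangian.
L = -11.9042 + 11*-0.7936 = -20.6338


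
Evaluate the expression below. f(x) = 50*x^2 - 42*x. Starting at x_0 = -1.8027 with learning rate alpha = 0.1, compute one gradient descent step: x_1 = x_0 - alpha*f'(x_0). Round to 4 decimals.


We compute the gradient at x_0 and apply the update.
f'(x) = 100*x - 42
f'(-1.8027) = 100*-1.8027 - 42 = -222.27
x_1 = -1.8027 - 0.1*-222.27 = 20.4243


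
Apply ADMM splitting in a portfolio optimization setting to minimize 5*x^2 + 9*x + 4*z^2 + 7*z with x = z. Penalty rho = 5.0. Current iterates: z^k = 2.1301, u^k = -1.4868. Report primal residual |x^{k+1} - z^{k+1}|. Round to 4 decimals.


ADMM iteration with rho = 5.0, z^k = 2.1301, u^k = -1.4868
Step 1: x-update.
Minimize 5*x^2 + 9*x + (5.0/2)*(x - 2.1301 - 1.4868)^2
FOC: (2*5 + 5.0)*x = -9 + 5.0*(2.1301 + 1.4868)
x^{k+1} = 0.6056
Step 2: z-update.
Minimize 4*z^2 + 7*z + (5.0/2)*(0.6056 - z - 1.4868)^2
FOC: (2*4 + 5.0)*z = -7 + 5.0*(0.6056 - 1.4868)
z^{k+1} = -0.8774
Step 3: u-update.
u^{k+1} = -1.4868 + 0.6056 + 0.8774 = -0.0038
Step 4: Primal residual = |0.6056 + 0.8774| = 1.483


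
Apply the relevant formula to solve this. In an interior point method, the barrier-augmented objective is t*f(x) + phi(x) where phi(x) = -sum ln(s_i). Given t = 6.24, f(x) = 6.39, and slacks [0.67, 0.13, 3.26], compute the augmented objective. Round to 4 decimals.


Step 1: Compute log-barrier.
ln values: [-0.4005, -2.0402, 1.1817]
phi = -(-0.4005 - 2.0402 + 1.1817) = 1.259
Step 2: Compute augmented objective.
t*f(x) = 6.24*6.39 = 39.8736
Total = 39.8736 + 1.259 = 41.1326


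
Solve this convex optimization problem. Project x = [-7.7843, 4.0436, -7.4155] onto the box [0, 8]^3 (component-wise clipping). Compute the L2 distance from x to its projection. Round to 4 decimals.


Project each component onto [0, 8].
clip(-7.7843) = 0.0, clip(4.0436) = 4.0436, clip(-7.4155) = 0.0
Projection = [0.0, 4.0436, 0.0]
Squared diffs: [60.5953, 0.0, 54.9896]
Distance = sqrt(115.5849) = 10.751


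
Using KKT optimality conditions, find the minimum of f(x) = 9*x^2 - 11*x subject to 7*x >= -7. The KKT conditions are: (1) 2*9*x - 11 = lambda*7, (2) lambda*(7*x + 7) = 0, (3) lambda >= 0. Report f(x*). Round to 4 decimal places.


Step 1: Try lambda = 0 (constraint inactive).
Stationarity: 2*9*x - 11 = 0
x* = 11/(2*9) = 11/18 = 0.6111 (rounded; the exact value 11/18 is used below)
Check constraint: 7*0.6111 = 4.2777 >= -7 -- satisfied.
Step 2: Compute optimal value.
f(x*) = 9*(11/18)^2 - 11*(11/18) = -3.3611


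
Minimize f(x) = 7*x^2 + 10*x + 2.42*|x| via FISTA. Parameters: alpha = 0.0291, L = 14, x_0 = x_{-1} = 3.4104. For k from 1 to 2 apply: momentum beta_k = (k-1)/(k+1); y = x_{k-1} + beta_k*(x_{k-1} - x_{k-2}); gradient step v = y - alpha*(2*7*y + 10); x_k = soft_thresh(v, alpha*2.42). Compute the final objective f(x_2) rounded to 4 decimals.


FISTA on f(x) = 7*x^2 + 10*x + 2.42*|x|
L = 14, alpha = 0.0291
Iteration 1: beta = 0.0, y = 3.4104 + 0.0*(3.4104 - 3.4104) = 3.4104
  grad(y) = 57.7456, v = y - alpha*grad = 1.73
  prox(v) = soft_thresh(1.73, 0.0704) = 1.6596
Iteration 2: beta = 0.3333, y = 1.6596 + 0.3333*(1.6596 - 3.4104) = 1.076
  grad(y) = 25.0636, v = y - alpha*grad = 0.3466
  prox(v) = soft_thresh(0.3466, 0.0704) = 0.2762
f(x_2) = 7*0.2762^2 + 10*0.2762 + 2.42*|0.2762| = 3.9644


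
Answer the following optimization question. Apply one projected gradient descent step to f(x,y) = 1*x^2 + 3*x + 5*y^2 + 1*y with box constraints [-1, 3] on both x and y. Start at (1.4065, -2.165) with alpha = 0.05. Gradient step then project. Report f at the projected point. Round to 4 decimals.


Step 1: Compute gradient at (1.4065, -2.165).
grad_x = 2*1*1.4065 + 3 = 5.813
grad_y = 2*5*-2.165 + 1 = -20.65
Step 2: Gradient step.
x_raw = 1.4065 - 0.05*5.813 = 1.1159
y_raw = -2.165 - 0.05*-20.65 = -1.1325
Step 3: Project onto [-1, 3].
x_proj = clip(1.1159) = 1.1159
y_proj = clip(-1.1325) = -1.0
Step 4: Evaluate f.
f(1.1159, -1.0) = 8.5927


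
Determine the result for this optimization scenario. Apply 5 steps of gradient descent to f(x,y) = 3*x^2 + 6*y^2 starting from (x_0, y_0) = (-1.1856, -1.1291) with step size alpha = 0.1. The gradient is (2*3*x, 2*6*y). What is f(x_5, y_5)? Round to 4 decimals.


Gradient descent on f(x,y) = 3*x^2 + 6*y^2.
Starting point: (-1.1856, -1.1291), alpha = 0.1
Step 1: grad_x = 2*3*-1.1856 = -7.1136, grad_y = 2*6*-1.1291 = -13.5492
  x_1 = -1.1856 - 0.1*-7.1136 = -0.4742
  y_1 = -1.1291 - 0.1*-13.5492 = 0.2258
Step 2: grad_x = 2*3*-0.4742 = -2.8454, grad_y = 2*6*0.2258 = 2.7098
  x_2 = -0.4742 - 0.1*-2.8454 = -0.1897
  y_2 = 0.2258 - 0.1*2.7098 = -0.0452
Step 3: grad_x = 2*3*-0.1897 = -1.1382, grad_y = 2*6*-0.0452 = -0.542
  x_3 = -0.1897 - 0.1*-1.1382 = -0.0759
  y_3 = -0.0452 - 0.1*-0.542 = 0.009
Step 4: grad_x = 2*3*-0.0759 = -0.4553, grad_y = 2*6*0.009 = 0.1084
  x_4 = -0.0759 - 0.1*-0.4553 = -0.0304
  y_4 = 0.009 - 0.1*0.1084 = -0.0018
Step 5: grad_x = 2*3*-0.0304 = -0.1821, grad_y = 2*6*-0.0018 = -0.0217
  x_5 = -0.0304 - 0.1*-0.1821 = -0.0121
  y_5 = -0.0018 - 0.1*-0.0217 = 0.0004
f(-0.0121, 0.0004) = 3*(-0.0121)^2 + 6*0.0004^2 = 0.0004


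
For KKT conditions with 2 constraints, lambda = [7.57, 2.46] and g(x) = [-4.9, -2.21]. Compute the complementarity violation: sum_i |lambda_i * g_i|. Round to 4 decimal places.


KKT complementary slackness check:
lambda_1 * g_1 = 7.57 * -4.9 = -37.093
lambda_2 * g_2 = 2.46 * -2.21 = -5.4366
Total violation = 37.093 + 5.4366 = 42.5296


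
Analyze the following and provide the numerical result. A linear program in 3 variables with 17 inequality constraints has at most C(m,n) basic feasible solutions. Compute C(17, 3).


Each vertex corresponds to some choice of n active constraints out of m, so the number of vertices is at most C(m, n) = m! / (n!(m-n)!).
m = 17, n = 3
Numerator: 17 * 16 * 15
Denominator: 3! = 6
C(17, 3) = 680


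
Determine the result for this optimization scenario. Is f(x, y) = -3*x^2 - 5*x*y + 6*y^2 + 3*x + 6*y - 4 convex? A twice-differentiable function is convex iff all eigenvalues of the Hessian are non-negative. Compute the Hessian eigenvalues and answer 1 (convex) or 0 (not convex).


The Hessian of f(x,y) = -3*x^2 - 5*x*y + 6*y^2 + 3*x + 6*y - 4 is:
H = [[-6, -5], [-5, 12]]
Trace = -6 + 12 = 6
Determinant = -6*12 - (-5)^2 = -97
Discriminant = (6)^2 - 4*-97 = 424.0
Eigenvalues: lambda_1 = -7.2956, lambda_2 = 13.2956
The function is not convex.

0


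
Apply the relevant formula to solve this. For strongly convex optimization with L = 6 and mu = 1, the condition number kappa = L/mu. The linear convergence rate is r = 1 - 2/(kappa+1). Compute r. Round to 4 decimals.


Step 1: Compute the condition number.
kappa = L/mu = 6/1 = 6.0
Step 2: Compute the convergence rate.
r = 1 - 2/(kappa + 1) = 1 - 2*mu/(L + mu) = (L - mu)/(L + mu) = 5/7 = 0.7143


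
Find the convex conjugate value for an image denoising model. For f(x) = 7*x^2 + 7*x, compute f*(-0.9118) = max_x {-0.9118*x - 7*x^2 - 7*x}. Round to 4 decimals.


f*(y) = sup_x {y*x - a*x^2 - b*x} = sup_x {(y-b)*x - a*x^2}
FOC: (y - b) - 2a*x = 0 => x* = (y - b)/(2a)
x* = (-0.9118 - 7)/(2*7) = -0.5651
f*(-0.9118) = (y-b)^2/(4a) = (-0.9118 - 7)^2/(4*7)
= 62.5966/28 = 2.2356


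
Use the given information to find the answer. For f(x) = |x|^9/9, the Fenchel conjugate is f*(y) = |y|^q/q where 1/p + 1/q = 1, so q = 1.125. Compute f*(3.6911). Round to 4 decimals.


The conjugate exponent q satisfies 1/p + 1/q = 1.
p = 9, so q = 9/(9 - 1) = 1.125
|y|^q = 3.6911^1.125 = 4.3456
f*(3.6911) = 4.3456 / 1.125 = 3.8628


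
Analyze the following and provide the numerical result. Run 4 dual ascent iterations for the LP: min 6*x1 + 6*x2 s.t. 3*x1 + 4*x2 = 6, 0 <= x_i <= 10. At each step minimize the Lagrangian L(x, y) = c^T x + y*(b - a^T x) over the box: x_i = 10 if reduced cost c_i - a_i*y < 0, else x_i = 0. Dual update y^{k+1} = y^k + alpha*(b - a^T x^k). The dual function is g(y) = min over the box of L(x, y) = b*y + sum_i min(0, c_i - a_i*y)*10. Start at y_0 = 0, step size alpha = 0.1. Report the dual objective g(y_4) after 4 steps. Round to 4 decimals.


Dual ascent for LP: min 6*x1 + 6*x2, 3*x1 + 4*x2 = 6, 0 <= x_i <= 10
Step 1: y^k = 0.0, reduced costs: (6.0, 6.0)
  x^k = (0.0, 0.0), subgradient = b - a^T x = 6.0
  y^{k+1} = 0.0 + 0.1*6.0 = 0.6
Step 2: y^k = 0.6, reduced costs: (4.2, 3.6)
  x^k = (0.0, 0.0), subgradient = b - a^T x = 6.0
  y^{k+1} = 0.6 + 0.1*6.0 = 1.2
Step 3: y^k = 1.2, reduced costs: (2.4, 1.2)
  x^k = (0.0, 0.0), subgradient = b - a^T x = 6.0
  y^{k+1} = 1.2 + 0.1*6.0 = 1.8
Step 4: y^k = 1.8, reduced costs: (0.6, -1.2)
  x^k = (0.0, 10.0), subgradient = b - a^T x = -34.0
  y^{k+1} = 1.8 + 0.1*-34.0 = -1.6
Dual objective at y_4 = -1.6: reduced costs (10.8, 12.4), box minimizer x = (0.0, 0.0)
g(y_4) = b*y + (c1 - a1*y)*x1 + (c2 - a2*y)*x2 = 6*(-1.6) + 10.8*0.0 + 12.4*0.0 = -9.6 + 0.0 + 0.0 = -9.6


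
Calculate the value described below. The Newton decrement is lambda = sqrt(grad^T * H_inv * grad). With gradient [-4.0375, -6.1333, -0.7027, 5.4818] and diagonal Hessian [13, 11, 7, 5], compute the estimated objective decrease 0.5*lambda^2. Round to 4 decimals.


Step 1: H is diagonal, so H^(-1) * g = [-0.3106, -0.5576, -0.1004, 1.0964].
Step 2: g^T H^(-1) g = sum_i g_i^2 / H_ii
  = (-4.0375)^2/13 + (-6.1333)^2/11 + (-0.7027)^2/7 + (5.4818)^2/5
  = 1.254 + 3.4198 + 0.0705 + 6.01 = 10.7543
Step 3: Objective decrease = 0.5 * g^T H^(-1) g = 5.3771


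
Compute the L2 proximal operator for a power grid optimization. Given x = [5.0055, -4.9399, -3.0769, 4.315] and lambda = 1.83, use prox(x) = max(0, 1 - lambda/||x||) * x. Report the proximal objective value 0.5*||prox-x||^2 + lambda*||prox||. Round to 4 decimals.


Step 1: Compute ||x||.
||x|| = 8.8059
Step 2: Compute scaling factor.
scale = max(0, 1 - 1.83/8.8059) = 0.7922
Step 3: prox(x) = [3.9653, -3.9133, -2.4375, 3.4183]
||prox(x)|| = 6.9759
Step 4: Proximal objective.
0.5*||prox-x||^2 = 1.6745
lambda*||prox|| = 12.7659
Total = 14.4404


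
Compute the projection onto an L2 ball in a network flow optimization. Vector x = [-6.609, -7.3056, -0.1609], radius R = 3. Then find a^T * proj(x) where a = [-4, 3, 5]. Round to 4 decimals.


Step 1: Compute ||x|| (intermediates to 6 decimals).
||x|| = sqrt((-6.609)^2 + (-7.3056)^2 + (-0.1609)^2) = 9.852744
Step 2: Project.
Since ||x|| > R, scale = R/||x|| = 3/9.852744 = 0.304484, proj(x) = scale * x
proj(x) = [-2.012335, -2.224438, -0.048991]
Step 3: Dot product.
a^T * proj(x) = -4*(-2.012335) + 3*(-2.224438) + 5*(-0.048991) = 1.1311


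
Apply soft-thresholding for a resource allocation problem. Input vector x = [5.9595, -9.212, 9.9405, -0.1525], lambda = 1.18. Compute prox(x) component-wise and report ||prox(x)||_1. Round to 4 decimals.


Soft-thresholding with lambda = 1.18:
prox(5.9595) = sign(5.9595)*max(|5.9595| - 1.18, 0) = 4.7795
prox(-9.212) = sign(-9.212)*max(|-9.212| - 1.18, 0) = -8.032
prox(9.9405) = sign(9.9405)*max(|9.9405| - 1.18, 0) = 8.7605
prox(-0.1525) = sign(-0.1525)*max(|-0.1525| - 1.18, 0) = 0.0
prox(x) = [4.7795, -8.032, 8.7605, 0.0]
||prox(x)||_1 = 4.7795 + 8.032 + 8.7605 + 0.0 = 21.572


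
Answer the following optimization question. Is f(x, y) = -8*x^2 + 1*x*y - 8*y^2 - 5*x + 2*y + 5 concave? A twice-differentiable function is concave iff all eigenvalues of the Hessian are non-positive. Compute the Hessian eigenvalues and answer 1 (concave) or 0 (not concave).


The Hessian of f(x,y) = -8*x^2 + 1*x*y - 8*y^2 - 5*x + 2*y + 5 is:
H = [[-16, 1], [1, -16]]
Trace = -16 - 16 = -32
Determinant = -16*-16 - (1)^2 = 255
Discriminant = (-32)^2 - 4*255 = 4.0
Eigenvalues: lambda_1 = -17.0, lambda_2 = -15.0
The function is concave.

1


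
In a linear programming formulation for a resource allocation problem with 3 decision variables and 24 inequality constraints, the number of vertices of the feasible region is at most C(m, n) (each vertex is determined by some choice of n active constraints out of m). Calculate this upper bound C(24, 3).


Each vertex corresponds to some choice of n active constraints out of m, so the number of vertices is at most C(m, n) = m! / (n!(m-n)!).
m = 24, n = 3
Numerator: 24 * 23 * 22
Denominator: 3! = 6
C(24, 3) = 2024


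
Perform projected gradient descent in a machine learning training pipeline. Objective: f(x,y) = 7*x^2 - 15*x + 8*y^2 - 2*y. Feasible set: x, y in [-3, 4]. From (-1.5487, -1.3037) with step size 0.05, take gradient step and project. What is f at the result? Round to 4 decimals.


Step 1: Compute gradient at (-1.5487, -1.3037).
grad_x = 2*7*-1.5487 - 15 = -36.6818
grad_y = 2*8*-1.3037 - 2 = -22.8592
Step 2: Gradient step.
x_raw = -1.5487 - 0.05*-36.6818 = 0.2854
y_raw = -1.3037 - 0.05*-22.8592 = -0.1607
Step 3: Project onto [-3, 4].
x_proj = clip(0.2854) = 0.2854
y_proj = clip(-0.1607) = -0.1607
Step 4: Evaluate f.
f(0.2854, -0.1607) = -3.1825


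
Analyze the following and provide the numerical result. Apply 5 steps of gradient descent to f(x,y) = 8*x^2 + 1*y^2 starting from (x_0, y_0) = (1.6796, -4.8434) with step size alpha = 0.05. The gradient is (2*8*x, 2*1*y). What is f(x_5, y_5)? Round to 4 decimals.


Gradient descent on f(x,y) = 8*x^2 + 1*y^2.
Starting point: (1.6796, -4.8434), alpha = 0.05
Step 1: grad_x = 2*8*1.6796 = 26.8736, grad_y = 2*1*-4.8434 = -9.6868
  x_1 = 1.6796 - 0.05*26.8736 = 0.3359
  y_1 = -4.8434 - 0.05*-9.6868 = -4.3591
Step 2: grad_x = 2*8*0.3359 = 5.3747, grad_y = 2*1*-4.3591 = -8.7181
  x_2 = 0.3359 - 0.05*5.3747 = 0.0672
  y_2 = -4.3591 - 0.05*-8.7181 = -3.9232
Step 3: grad_x = 2*8*0.0672 = 1.0749, grad_y = 2*1*-3.9232 = -7.8463
  x_3 = 0.0672 - 0.05*1.0749 = 0.0134
  y_3 = -3.9232 - 0.05*-7.8463 = -3.5308
Step 4: grad_x = 2*8*0.0134 = 0.215, grad_y = 2*1*-3.5308 = -7.0617
  x_4 = 0.0134 - 0.05*0.215 = 0.0027
  y_4 = -3.5308 - 0.05*-7.0617 = -3.1778
Step 5: grad_x = 2*8*0.0027 = 0.043, grad_y = 2*1*-3.1778 = -6.3555
  x_5 = 0.0027 - 0.05*0.043 = 0.0005
  y_5 = -3.1778 - 0.05*-6.3555 = -2.86
f(0.0005, -2.86) = 8*0.0005^2 + 1*(-2.86)^2 = 8.1795


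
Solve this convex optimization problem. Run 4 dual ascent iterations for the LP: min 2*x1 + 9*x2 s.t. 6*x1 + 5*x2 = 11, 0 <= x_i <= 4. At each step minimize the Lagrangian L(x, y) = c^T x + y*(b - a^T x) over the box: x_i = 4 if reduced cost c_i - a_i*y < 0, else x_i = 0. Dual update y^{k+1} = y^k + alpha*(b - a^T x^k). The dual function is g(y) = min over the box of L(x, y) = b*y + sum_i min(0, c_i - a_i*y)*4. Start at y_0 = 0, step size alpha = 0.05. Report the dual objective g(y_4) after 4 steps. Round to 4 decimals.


Dual ascent for LP: min 2*x1 + 9*x2, 6*x1 + 5*x2 = 11, 0 <= x_i <= 4
Step 1: y^k = 0.0, reduced costs: (2.0, 9.0)
  x^k = (0.0, 0.0), subgradient = b - a^T x = 11.0
  y^{k+1} = 0.0 + 0.05*11.0 = 0.55
Step 2: y^k = 0.55, reduced costs: (-1.3, 6.25)
  x^k = (4.0, 0.0), subgradient = b - a^T x = -13.0
  y^{k+1} = 0.55 + 0.05*-13.0 = -0.1
Step 3: y^k = -0.1, reduced costs: (2.6, 9.5)
  x^k = (0.0, 0.0), subgradient = b - a^T x = 11.0
  y^{k+1} = -0.1 + 0.05*11.0 = 0.45
Step 4: y^k = 0.45, reduced costs: (-0.7, 6.75)
  x^k = (4.0, 0.0), subgradient = b - a^T x = -13.0
  y^{k+1} = 0.45 + 0.05*-13.0 = -0.2
Dual objective at y_4 = -0.2: reduced costs (3.2, 10.0), box minimizer x = (0.0, 0.0)
g(y_4) = b*y + (c1 - a1*y)*x1 + (c2 - a2*y)*x2 = 11*(-0.2) + 3.2*0.0 + 10.0*0.0 = -2.2 + 0.0 + 0.0 = -2.2


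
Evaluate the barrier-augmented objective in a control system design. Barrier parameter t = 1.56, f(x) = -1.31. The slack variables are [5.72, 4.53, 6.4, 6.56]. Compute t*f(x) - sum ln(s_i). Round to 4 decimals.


Step 1: Compute log-barrier.
ln values: [1.744, 1.5107, 1.8563, 1.881]
phi = -(1.744 + 1.5107 + 1.8563 + 1.881) = -6.992
Step 2: Compute augmented objective.
t*f(x) = 1.56*-1.31 = -2.0436
Total = -2.0436 - 6.992 = -9.0356


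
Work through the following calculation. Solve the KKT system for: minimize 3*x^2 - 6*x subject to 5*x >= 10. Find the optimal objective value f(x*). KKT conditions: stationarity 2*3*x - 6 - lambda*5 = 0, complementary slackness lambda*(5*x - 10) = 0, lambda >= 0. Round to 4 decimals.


Step 1: Try lambda = 0 (constraint inactive).
x_unc = 6/(2*3) = 1.0
Check: 5*1.0 = 5.0 < 10 -- violated!
Step 2: Constraint must be active: 5*x = 10
x* = 10/5 = 2.0
lambda = (2*3*2.0 - 6)/5 = 1.2
Step 3: Compute optimal value.
f(x*) = 3*2.0^2 - 6*2.0 = 0.0


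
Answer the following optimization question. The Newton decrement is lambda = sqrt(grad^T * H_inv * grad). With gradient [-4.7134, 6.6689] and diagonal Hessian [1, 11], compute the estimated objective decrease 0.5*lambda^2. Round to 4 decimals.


Step 1: H is diagonal, so H^(-1) * g = [-4.7134, 0.6063].
Step 2: g^T H^(-1) g = sum_i g_i^2 / H_ii
  = (-4.7134)^2/1 + (6.6689)^2/11
  = 22.2161 + 4.0431 = 26.2593
Step 3: Objective decrease = 0.5 * g^T H^(-1) g = 13.1296


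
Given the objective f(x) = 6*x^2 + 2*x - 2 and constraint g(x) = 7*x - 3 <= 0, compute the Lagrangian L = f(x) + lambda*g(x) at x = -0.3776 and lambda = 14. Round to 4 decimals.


Step 1: Evaluate f(x).
f(-0.3776) = 6*(-0.3776)^2 + 2*(-0.3776) - 2 = -1.8997
Step 2: Evaluate g(x).
g(-0.3776) = 7*-0.3776 - 3 = -5.6432
Step 3: Compute Lagrangian.
L = -1.8997 + 14*-5.6432 = -80.9045


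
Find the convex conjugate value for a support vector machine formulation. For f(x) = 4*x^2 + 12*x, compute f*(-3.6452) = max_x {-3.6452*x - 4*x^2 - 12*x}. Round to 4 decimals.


f*(y) = sup_x {y*x - a*x^2 - b*x} = sup_x {(y-b)*x - a*x^2}
FOC: (y - b) - 2a*x = 0 => x* = (y - b)/(2a)
x* = (-3.6452 - 12)/(2*4) = -1.9557
f*(-3.6452) = (y-b)^2/(4a) = (-3.6452 - 12)^2/(4*4)
= 244.7723/16 = 15.2983


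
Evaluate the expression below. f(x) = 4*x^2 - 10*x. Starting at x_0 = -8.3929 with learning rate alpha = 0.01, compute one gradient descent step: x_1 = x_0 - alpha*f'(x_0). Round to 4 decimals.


We compute the gradient at x_0 and apply the update.
f'(x) = 8*x - 10
f'(-8.3929) = 8*-8.3929 - 10 = -77.1432
x_1 = -8.3929 - 0.01*-77.1432 = -7.6215


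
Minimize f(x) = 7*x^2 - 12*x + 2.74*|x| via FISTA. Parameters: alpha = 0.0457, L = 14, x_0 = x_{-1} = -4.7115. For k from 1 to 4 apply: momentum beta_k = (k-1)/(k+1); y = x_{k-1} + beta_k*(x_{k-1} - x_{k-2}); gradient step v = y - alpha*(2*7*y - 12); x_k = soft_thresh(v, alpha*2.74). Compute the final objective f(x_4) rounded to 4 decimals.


FISTA on f(x) = 7*x^2 - 12*x + 2.74*|x|
L = 14, alpha = 0.0457
Iteration 1: beta = 0.0, y = -4.7115 + 0.0*(-4.7115 + 4.7115) = -4.7115
  grad(y) = -77.961, v = y - alpha*grad = -1.1487
  prox(v) = soft_thresh(-1.1487, 0.1252) = -1.0235
Iteration 2: beta = 0.3333, y = -1.0235 + 0.3333*(-1.0235 + 4.7115) = 0.2059
  grad(y) = -9.1177, v = y - alpha*grad = 0.6226
  prox(v) = soft_thresh(0.6226, 0.1252) = 0.4973
Iteration 3: beta = 0.5, y = 0.4973 + 0.5*(0.4973 + 1.0235) = 1.2577
  grad(y) = 5.6084, v = y - alpha*grad = 1.0014
  prox(v) = soft_thresh(1.0014, 0.1252) = 0.8762
Iteration 4: beta = 0.6, y = 0.8762 + 0.6*(0.8762 - 0.4973) = 1.1035
  grad(y) = 3.4497, v = y - alpha*grad = 0.9459
  prox(v) = soft_thresh(0.9459, 0.1252) = 0.8207
f(x_4) = 7*0.8207^2 - 12*0.8207 + 2.74*|0.8207| = -2.8849


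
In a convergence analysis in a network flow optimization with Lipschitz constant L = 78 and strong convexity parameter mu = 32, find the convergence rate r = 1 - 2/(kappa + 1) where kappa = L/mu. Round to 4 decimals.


Step 1: Compute the condition number.
kappa = L/mu = 78/32 = 2.4375
Step 2: Compute the convergence rate.
r = 1 - 2/(kappa + 1) = 1 - 2*mu/(L + mu) = (L - mu)/(L + mu) = 46/110 = 0.4182


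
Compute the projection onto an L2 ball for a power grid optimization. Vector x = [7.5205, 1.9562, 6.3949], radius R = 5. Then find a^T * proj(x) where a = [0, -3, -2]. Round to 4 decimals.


Step 1: Compute ||x|| (intermediates to 6 decimals).
||x|| = sqrt(7.5205^2 + 1.9562^2 + 6.3949^2) = 10.063766
Step 2: Project.
Since ||x|| > R, scale = R/||x|| = 5/10.063766 = 0.496832, proj(x) = scale * x
proj(x) = [3.736425, 0.971903, 3.177191]
Step 3: Dot product.
a^T * proj(x) = 0*3.736425 - 3*0.971903 - 2*3.177191 = -9.2701


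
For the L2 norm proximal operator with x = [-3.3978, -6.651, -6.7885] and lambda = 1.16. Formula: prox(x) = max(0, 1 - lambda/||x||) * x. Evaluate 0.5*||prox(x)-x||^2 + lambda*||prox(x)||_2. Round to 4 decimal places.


Step 1: Compute ||x||.
||x|| = 10.0928
Step 2: Compute scaling factor.
scale = max(0, 1 - 1.16/10.0928) = 0.8851
Step 3: prox(x) = [-3.0073, -5.8866, -6.0083]
||prox(x)|| = 8.9328
Step 4: Proximal objective.
0.5*||prox-x||^2 = 0.6728
lambda*||prox|| = 10.362
Total = 11.0348


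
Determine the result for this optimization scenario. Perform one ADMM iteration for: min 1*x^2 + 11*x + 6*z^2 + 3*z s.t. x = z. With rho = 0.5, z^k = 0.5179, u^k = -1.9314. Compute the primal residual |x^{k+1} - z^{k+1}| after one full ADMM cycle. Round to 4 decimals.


ADMM iteration with rho = 0.5, z^k = 0.5179, u^k = -1.9314
Step 1: x-update.
Minimize 1*x^2 + 11*x + (0.5/2)*(x - 0.5179 - 1.9314)^2
FOC: (2*1 + 0.5)*x = -11 + 0.5*(0.5179 + 1.9314)
x^{k+1} = -3.9101
Step 2: z-update.
Minimize 6*z^2 + 3*z + (0.5/2)*(-3.9101 - z - 1.9314)^2
FOC: (2*6 + 0.5)*z = -3 + 0.5*(-3.9101 - 1.9314)
z^{k+1} = -0.4737
Step 3: u-update.
u^{k+1} = -1.9314 - 3.9101 + 0.4737 = -5.3679
Step 4: Primal residual = |-3.9101 + 0.4737| = 3.4365


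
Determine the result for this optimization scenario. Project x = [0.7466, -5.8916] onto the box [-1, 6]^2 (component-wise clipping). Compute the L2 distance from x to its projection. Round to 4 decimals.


Project each component onto [-1, 6].
clip(0.7466) = 0.7466, clip(-5.8916) = -1.0
Projection = [0.7466, -1.0]
Squared diffs: [0.0, 23.9278]
Distance = sqrt(23.9278) = 4.8916


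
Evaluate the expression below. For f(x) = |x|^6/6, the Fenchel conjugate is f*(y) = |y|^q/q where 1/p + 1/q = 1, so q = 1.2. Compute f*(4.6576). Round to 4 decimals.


The conjugate exponent q satisfies 1/p + 1/q = 1.
p = 6, so q = 6/(6 - 1) = 1.2
|y|^q = 4.6576^1.2 = 6.3357
f*(4.6576) = 6.3357 / 1.2 = 5.2798


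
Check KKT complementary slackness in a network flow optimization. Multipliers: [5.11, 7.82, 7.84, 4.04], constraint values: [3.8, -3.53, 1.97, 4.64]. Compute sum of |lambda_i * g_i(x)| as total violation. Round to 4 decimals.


KKT complementary slackness check:
lambda_1 * g_1 = 5.11 * 3.8 = 19.418
lambda_2 * g_2 = 7.82 * -3.53 = -27.6046
lambda_3 * g_3 = 7.84 * 1.97 = 15.4448
lambda_4 * g_4 = 4.04 * 4.64 = 18.7456
Total violation = 19.418 + 27.6046 + 15.4448 + 18.7456 = 81.213


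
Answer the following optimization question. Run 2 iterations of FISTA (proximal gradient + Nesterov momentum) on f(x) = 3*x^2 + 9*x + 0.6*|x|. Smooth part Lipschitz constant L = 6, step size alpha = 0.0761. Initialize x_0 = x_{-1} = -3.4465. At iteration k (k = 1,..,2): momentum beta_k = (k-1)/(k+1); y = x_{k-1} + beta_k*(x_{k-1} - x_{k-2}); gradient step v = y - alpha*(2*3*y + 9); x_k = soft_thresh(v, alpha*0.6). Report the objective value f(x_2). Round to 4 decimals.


FISTA on f(x) = 3*x^2 + 9*x + 0.6*|x|
L = 6, alpha = 0.0761
Iteration 1: beta = 0.0, y = -3.4465 + 0.0*(-3.4465 + 3.4465) = -3.4465
  grad(y) = -11.679, v = y - alpha*grad = -2.5577
  prox(v) = soft_thresh(-2.5577, 0.0457) = -2.5121
Iteration 2: beta = 0.3333, y = -2.5121 + 0.3333*(-2.5121 + 3.4465) = -2.2006
  grad(y) = -4.2035, v = y - alpha*grad = -1.8807
  prox(v) = soft_thresh(-1.8807, 0.0457) = -1.835
f(x_2) = 3*(-1.835)^2 + 9*(-1.835) + 0.6*|-1.835| = -5.3122


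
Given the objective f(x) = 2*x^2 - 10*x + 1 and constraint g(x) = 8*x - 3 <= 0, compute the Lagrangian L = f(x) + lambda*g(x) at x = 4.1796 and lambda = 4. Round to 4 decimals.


Step 1: Evaluate f(x).
f(4.1796) = 2*4.1796^2 - 10*4.1796 + 1 = -5.8579
Step 2: Evaluate g(x).
g(4.1796) = 8*4.1796 - 3 = 30.4368
Step 3: Compute Lagrangian.
L = -5.8579 + 4*30.4368 = 115.8893


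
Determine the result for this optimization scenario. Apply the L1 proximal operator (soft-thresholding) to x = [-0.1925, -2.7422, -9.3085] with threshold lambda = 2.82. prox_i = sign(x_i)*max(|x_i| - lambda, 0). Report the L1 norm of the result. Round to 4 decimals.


Soft-thresholding with lambda = 2.82:
prox(-0.1925) = sign(-0.1925)*max(|-0.1925| - 2.82, 0) = 0.0
prox(-2.7422) = sign(-2.7422)*max(|-2.7422| - 2.82, 0) = 0.0
prox(-9.3085) = sign(-9.3085)*max(|-9.3085| - 2.82, 0) = -6.4885
prox(x) = [0.0, 0.0, -6.4885]
||prox(x)||_1 = 0.0 + 0.0 + 6.4885 = 6.4885


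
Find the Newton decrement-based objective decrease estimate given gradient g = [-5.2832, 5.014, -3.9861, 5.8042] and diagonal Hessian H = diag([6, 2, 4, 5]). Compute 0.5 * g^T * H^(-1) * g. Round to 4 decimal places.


Step 1: H is diagonal, so H^(-1) * g = [-0.8805, 2.507, -0.9965, 1.1608].
Step 2: g^T H^(-1) g = sum_i g_i^2 / H_ii
  = (-5.2832)^2/6 + (5.014)^2/2 + (-3.9861)^2/4 + (5.8042)^2/5
  = 4.652 + 12.5701 + 3.9722 + 6.7377 = 27.9321
Step 3: Objective decrease = 0.5 * g^T H^(-1) g = 13.9661


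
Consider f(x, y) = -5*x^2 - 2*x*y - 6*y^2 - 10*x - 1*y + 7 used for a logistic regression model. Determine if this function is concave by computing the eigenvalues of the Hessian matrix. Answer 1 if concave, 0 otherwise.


The Hessian of f(x,y) = -5*x^2 - 2*x*y - 6*y^2 - 10*x - 1*y + 7 is:
H = [[-10, -2], [-2, -12]]
Trace = -10 - 12 = -22
Determinant = -10*-12 - (-2)^2 = 116
Discriminant = (-22)^2 - 4*116 = 20.0
Eigenvalues: lambda_1 = -13.2361, lambda_2 = -8.7639
The function is concave.

1


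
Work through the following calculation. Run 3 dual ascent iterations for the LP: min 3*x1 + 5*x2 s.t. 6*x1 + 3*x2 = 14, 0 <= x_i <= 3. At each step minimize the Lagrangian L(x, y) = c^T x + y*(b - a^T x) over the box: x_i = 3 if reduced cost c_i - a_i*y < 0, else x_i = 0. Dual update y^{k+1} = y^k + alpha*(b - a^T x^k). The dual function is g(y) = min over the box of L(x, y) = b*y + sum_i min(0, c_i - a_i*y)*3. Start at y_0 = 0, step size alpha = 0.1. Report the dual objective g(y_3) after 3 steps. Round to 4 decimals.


Dual ascent for LP: min 3*x1 + 5*x2, 6*x1 + 3*x2 = 14, 0 <= x_i <= 3
Step 1: y^k = 0.0, reduced costs: (3.0, 5.0)
  x^k = (0.0, 0.0), subgradient = b - a^T x = 14.0
  y^{k+1} = 0.0 + 0.1*14.0 = 1.4
Step 2: y^k = 1.4, reduced costs: (-5.4, 0.8)
  x^k = (3.0, 0.0), subgradient = b - a^T x = -4.0
  y^{k+1} = 1.4 + 0.1*-4.0 = 1.0
Step 3: y^k = 1.0, reduced costs: (-3.0, 2.0)
  x^k = (3.0, 0.0), subgradient = b - a^T x = -4.0
  y^{k+1} = 1.0 + 0.1*-4.0 = 0.6
Dual objective at y_3 = 0.6: reduced costs (-0.6, 3.2), box minimizer x = (3.0, 0.0)
g(y_3) = b*y + (c1 - a1*y)*x1 + (c2 - a2*y)*x2 = 14*0.6 + (-0.6)*3.0 + 3.2*0.0 = 8.4 - 1.8 + 0.0 = 6.6


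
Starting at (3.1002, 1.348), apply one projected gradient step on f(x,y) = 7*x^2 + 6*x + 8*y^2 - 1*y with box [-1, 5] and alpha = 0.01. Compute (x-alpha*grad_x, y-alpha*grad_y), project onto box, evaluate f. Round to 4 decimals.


Step 1: Compute gradient at (3.1002, 1.348).
grad_x = 2*7*3.1002 + 6 = 49.4028
grad_y = 2*8*1.348 - 1 = 20.568
Step 2: Gradient step.
x_raw = 3.1002 - 0.01*49.4028 = 2.6062
y_raw = 1.348 - 0.01*20.568 = 1.1423
Step 3: Project onto [-1, 5].
x_proj = clip(2.6062) = 2.6062
y_proj = clip(1.1423) = 1.1423
Step 4: Evaluate f.
f(2.6062, 1.1423) = 72.4788


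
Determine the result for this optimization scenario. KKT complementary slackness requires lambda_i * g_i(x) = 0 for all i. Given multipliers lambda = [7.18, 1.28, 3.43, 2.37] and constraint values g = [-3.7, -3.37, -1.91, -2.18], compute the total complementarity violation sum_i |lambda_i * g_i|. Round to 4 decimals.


KKT complementary slackness check:
lambda_1 * g_1 = 7.18 * -3.7 = -26.566
lambda_2 * g_2 = 1.28 * -3.37 = -4.3136
lambda_3 * g_3 = 3.43 * -1.91 = -6.5513
lambda_4 * g_4 = 2.37 * -2.18 = -5.1666
Total violation = 26.566 + 4.3136 + 6.5513 + 5.1666 = 42.5975


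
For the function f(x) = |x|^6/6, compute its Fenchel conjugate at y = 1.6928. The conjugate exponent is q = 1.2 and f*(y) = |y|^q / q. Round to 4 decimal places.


The conjugate exponent q satisfies 1/p + 1/q = 1.
p = 6, so q = 6/(6 - 1) = 1.2
|y|^q = 1.6928^1.2 = 1.8807
f*(1.6928) = 1.8807 / 1.2 = 1.5673


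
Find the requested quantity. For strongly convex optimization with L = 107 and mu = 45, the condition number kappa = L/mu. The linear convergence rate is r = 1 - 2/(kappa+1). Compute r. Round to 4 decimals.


Step 1: Compute the condition number.
kappa = L/mu = 107/45 = 2.3778
Step 2: Compute the convergence rate.
r = 1 - 2/(kappa + 1) = 1 - 2*mu/(L + mu) = (L - mu)/(L + mu) = 62/152 = 0.4079


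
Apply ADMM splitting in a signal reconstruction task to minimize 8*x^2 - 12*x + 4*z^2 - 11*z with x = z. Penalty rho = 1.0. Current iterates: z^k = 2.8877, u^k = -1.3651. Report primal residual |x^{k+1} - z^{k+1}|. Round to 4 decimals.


ADMM iteration with rho = 1.0, z^k = 2.8877, u^k = -1.3651
Step 1: x-update.
Minimize 8*x^2 - 12*x + (1.0/2)*(x - 2.8877 - 1.3651)^2
FOC: (2*8 + 1.0)*x = 12 + 1.0*(2.8877 + 1.3651)
x^{k+1} = 0.956
Step 2: z-update.
Minimize 4*z^2 - 11*z + (1.0/2)*(0.956 - z - 1.3651)^2
FOC: (2*4 + 1.0)*z = 11 + 1.0*(0.956 - 1.3651)
z^{k+1} = 1.1768
Step 3: u-update.
u^{k+1} = -1.3651 + 0.956 - 1.1768 = -1.5858
Step 4: Primal residual = |0.956 - 1.1768| = 0.2207


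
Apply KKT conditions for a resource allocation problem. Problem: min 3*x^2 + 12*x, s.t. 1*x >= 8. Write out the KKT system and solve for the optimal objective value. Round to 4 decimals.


Step 1: Try lambda = 0 (constraint inactive).
x_unc = -12/(2*3) = -2.0
Check: 1*-2.0 = -2.0 < 8 -- violated!
Step 2: Constraint must be active: 1*x = 8
x* = 8/1 = 8.0
lambda = (2*3*8.0 + 12)/1 = 60.0
Step 3: Compute optimal value.
f(x*) = 3*8.0^2 + 12*8.0 = 288.0


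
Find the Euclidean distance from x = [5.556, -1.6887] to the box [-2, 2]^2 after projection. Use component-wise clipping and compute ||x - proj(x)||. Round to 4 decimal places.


Project each component onto [-2, 2].
clip(5.556) = 2.0, clip(-1.6887) = -1.6887
Projection = [2.0, -1.6887]
Squared diffs: [12.6451, 0.0]
Distance = sqrt(12.6451) = 3.556


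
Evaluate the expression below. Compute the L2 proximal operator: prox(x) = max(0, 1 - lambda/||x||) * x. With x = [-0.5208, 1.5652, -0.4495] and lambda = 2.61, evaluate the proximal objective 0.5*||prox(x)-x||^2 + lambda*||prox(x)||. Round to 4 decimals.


Step 1: Compute ||x||.
||x|| = 1.7097
Step 2: Compute scaling factor.
scale = max(0, 1 - 2.61/1.7097) = 0.0
Step 3: prox(x) = [-0.0, 0.0, -0.0]
||prox(x)|| = 0.0
Step 4: Proximal objective.
0.5*||prox-x||^2 = 1.4616
lambda*||prox|| = 0.0
Total = 1.4616


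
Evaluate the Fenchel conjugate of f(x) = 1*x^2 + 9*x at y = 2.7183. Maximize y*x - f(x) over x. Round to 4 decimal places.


f*(y) = sup_x {y*x - a*x^2 - b*x} = sup_x {(y-b)*x - a*x^2}
FOC: (y - b) - 2a*x = 0 => x* = (y - b)/(2a)
x* = (2.7183 - 9)/(2*1) = -3.1409
f*(2.7183) = (y-b)^2/(4a) = (2.7183 - 9)^2/(4*1)
= 39.4598/4 = 9.8649


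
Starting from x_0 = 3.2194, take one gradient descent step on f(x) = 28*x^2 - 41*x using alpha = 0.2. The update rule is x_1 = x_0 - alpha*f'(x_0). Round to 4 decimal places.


We compute the gradient at x_0 and apply the update.
f'(x) = 56*x - 41
f'(3.2194) = 56*3.2194 - 41 = 139.2864
x_1 = 3.2194 - 0.2*139.2864 = -24.6379


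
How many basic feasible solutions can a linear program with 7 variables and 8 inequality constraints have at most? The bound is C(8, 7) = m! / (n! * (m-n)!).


Each vertex corresponds to some choice of n active constraints out of m, so the number of vertices is at most C(m, n) = m! / (n!(m-n)!).
m = 8, n = 7
Numerator: 8 * 7 * 6 * 5 * 4 * 3 * 2
Denominator: 7! = 5040
C(8, 7) = 8


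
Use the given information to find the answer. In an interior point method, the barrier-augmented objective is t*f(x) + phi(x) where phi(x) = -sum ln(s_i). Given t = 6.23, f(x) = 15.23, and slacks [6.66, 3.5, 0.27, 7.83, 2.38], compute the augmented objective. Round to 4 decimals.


Step 1: Compute log-barrier.
ln values: [1.8961, 1.2528, -1.3093, 2.058, 0.8671]
phi = -(1.8961 + 1.2528 - 1.3093 + 2.058 + 0.8671) = -4.7646
Step 2: Compute augmented objective.
t*f(x) = 6.23*15.23 = 94.8829
Total = 94.8829 - 4.7646 = 90.1183


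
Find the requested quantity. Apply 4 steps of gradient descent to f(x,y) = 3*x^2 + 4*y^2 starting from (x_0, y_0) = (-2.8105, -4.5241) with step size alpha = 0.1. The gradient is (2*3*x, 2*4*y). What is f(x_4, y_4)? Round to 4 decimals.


Gradient descent on f(x,y) = 3*x^2 + 4*y^2.
Starting point: (-2.8105, -4.5241), alpha = 0.1
Step 1: grad_x = 2*3*-2.8105 = -16.863, grad_y = 2*4*-4.5241 = -36.1928
  x_1 = -2.8105 - 0.1*-16.863 = -1.1242
  y_1 = -4.5241 - 0.1*-36.1928 = -0.9048
Step 2: grad_x = 2*3*-1.1242 = -6.7452, grad_y = 2*4*-0.9048 = -7.2386
  x_2 = -1.1242 - 0.1*-6.7452 = -0.4497
  y_2 = -0.9048 - 0.1*-7.2386 = -0.181
Step 3: grad_x = 2*3*-0.4497 = -2.6981, grad_y = 2*4*-0.181 = -1.4477
  x_3 = -0.4497 - 0.1*-2.6981 = -0.1799
  y_3 = -0.181 - 0.1*-1.4477 = -0.0362
Step 4: grad_x = 2*3*-0.1799 = -1.0792, grad_y = 2*4*-0.0362 = -0.2895
  x_4 = -0.1799 - 0.1*-1.0792 = -0.0719
  y_4 = -0.0362 - 0.1*-0.2895 = -0.0072
f(-0.0719, -0.0072) = 3*(-0.0719)^2 + 4*(-0.0072)^2 = 0.0157


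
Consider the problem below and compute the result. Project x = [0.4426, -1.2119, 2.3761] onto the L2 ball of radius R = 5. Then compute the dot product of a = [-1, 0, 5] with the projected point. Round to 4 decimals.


Step 1: Compute ||x|| (intermediates to 6 decimals).
||x|| = sqrt(0.4426^2 + (-1.2119)^2 + 2.3761^2) = 2.703784
Step 2: Project.
Since ||x|| <= R, proj = x (no scaling needed).
proj(x) = [0.4426, -1.2119, 2.3761]
Step 3: Dot product.
a^T * proj(x) = -1*0.4426 + 0*(-1.2119) + 5*2.3761 = 11.4379


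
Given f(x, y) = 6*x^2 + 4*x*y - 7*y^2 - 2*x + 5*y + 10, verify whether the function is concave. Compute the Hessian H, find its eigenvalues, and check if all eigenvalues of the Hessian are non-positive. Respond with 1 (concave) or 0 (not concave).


The Hessian of f(x,y) = 6*x^2 + 4*x*y - 7*y^2 - 2*x + 5*y + 10 is:
H = [[12, 4], [4, -14]]
Trace = 12 - 14 = -2
Determinant = 12*-14 - (4)^2 = -184
Discriminant = (-2)^2 - 4*-184 = 740.0
Eigenvalues: lambda_1 = -14.6015, lambda_2 = 12.6015
The function is not concave.

0


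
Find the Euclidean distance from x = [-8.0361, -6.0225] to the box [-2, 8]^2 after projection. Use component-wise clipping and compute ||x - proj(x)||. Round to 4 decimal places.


Project each component onto [-2, 8].
clip(-8.0361) = -2.0, clip(-6.0225) = -2.0
Projection = [-2.0, -2.0]
Squared diffs: [36.4345, 16.1805]
Distance = sqrt(52.615) = 7.2536


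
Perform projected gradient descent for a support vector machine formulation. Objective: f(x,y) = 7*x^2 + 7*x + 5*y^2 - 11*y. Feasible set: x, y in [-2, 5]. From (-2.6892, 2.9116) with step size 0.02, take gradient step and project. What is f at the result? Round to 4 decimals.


Step 1: Compute gradient at (-2.6892, 2.9116).
grad_x = 2*7*-2.6892 + 7 = -30.6488
grad_y = 2*5*2.9116 - 11 = 18.116
Step 2: Gradient step.
x_raw = -2.6892 - 0.02*-30.6488 = -2.0762
y_raw = 2.9116 - 0.02*18.116 = 2.5493
Step 3: Project onto [-2, 5].
x_proj = clip(-2.0762) = -2.0
y_proj = clip(2.5493) = 2.5493
Step 4: Evaluate f.
f(-2.0, 2.5493) = 18.4521


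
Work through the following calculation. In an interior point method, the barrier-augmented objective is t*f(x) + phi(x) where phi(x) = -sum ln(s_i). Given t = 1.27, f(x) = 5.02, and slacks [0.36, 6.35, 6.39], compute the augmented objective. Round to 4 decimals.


Step 1: Compute log-barrier.
ln values: [-1.0217, 1.8485, 1.8547]
phi = -(-1.0217 + 1.8485 + 1.8547) = -2.6815
Step 2: Compute augmented objective.
t*f(x) = 1.27*5.02 = 6.3754
Total = 6.3754 - 2.6815 = 3.6939


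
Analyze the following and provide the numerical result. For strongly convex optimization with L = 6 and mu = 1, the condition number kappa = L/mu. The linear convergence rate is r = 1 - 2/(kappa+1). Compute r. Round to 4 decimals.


Step 1: Compute the condition number.
kappa = L/mu = 6/1 = 6.0
Step 2: Compute the convergence rate.
r = 1 - 2/(kappa + 1) = 1 - 2*mu/(L + mu) = (L - mu)/(L + mu) = 5/7 = 0.7143


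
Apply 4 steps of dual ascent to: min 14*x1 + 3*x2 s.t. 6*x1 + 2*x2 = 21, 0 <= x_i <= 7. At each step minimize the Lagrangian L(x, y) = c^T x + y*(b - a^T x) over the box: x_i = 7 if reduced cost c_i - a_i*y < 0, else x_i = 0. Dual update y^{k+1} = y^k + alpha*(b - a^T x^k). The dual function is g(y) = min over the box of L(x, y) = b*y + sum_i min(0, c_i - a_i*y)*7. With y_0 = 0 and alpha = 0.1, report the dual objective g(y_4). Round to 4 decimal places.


Dual ascent for LP: min 14*x1 + 3*x2, 6*x1 + 2*x2 = 21, 0 <= x_i <= 7
Step 1: y^k = 0.0, reduced costs: (14.0, 3.0)
  x^k = (0.0, 0.0), subgradient = b - a^T x = 21.0
  y^{k+1} = 0.0 + 0.1*21.0 = 2.1
Step 2: y^k = 2.1, reduced costs: (1.4, -1.2)
  x^k = (0.0, 7.0), subgradient = b - a^T x = 7.0
  y^{k+1} = 2.1 + 0.1*7.0 = 2.8
Step 3: y^k = 2.8, reduced costs: (-2.8, -2.6)
  x^k = (7.0, 7.0), subgradient = b - a^T x = -35.0
  y^{k+1} = 2.8 + 0.1*-35.0 = -0.7
Step 4: y^k = -0.7, reduced costs: (18.2, 4.4)
  x^k = (0.0, 0.0), subgradient = b - a^T x = 21.0
  y^{k+1} = -0.7 + 0.1*21.0 = 1.4
Dual objective at y_4 = 1.4: reduced costs (5.6, 0.2), box minimizer x = (0.0, 0.0)
g(y_4) = b*y + (c1 - a1*y)*x1 + (c2 - a2*y)*x2 = 21*1.4 + 5.6*0.0 + 0.2*0.0 = 29.4 + 0.0 + 0.0 = 29.4


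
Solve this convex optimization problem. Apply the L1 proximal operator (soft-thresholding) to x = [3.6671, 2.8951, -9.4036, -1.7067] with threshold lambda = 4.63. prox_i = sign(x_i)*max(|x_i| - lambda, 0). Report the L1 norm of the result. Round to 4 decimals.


Soft-thresholding with lambda = 4.63:
prox(3.6671) = sign(3.6671)*max(|3.6671| - 4.63, 0) = 0.0
prox(2.8951) = sign(2.8951)*max(|2.8951| - 4.63, 0) = 0.0
prox(-9.4036) = sign(-9.4036)*max(|-9.4036| - 4.63, 0) = -4.7736
prox(-1.7067) = sign(-1.7067)*max(|-1.7067| - 4.63, 0) = 0.0
prox(x) = [0.0, 0.0, -4.7736, 0.0]
||prox(x)||_1 = 0.0 + 0.0 + 4.7736 + 0.0 = 4.7736


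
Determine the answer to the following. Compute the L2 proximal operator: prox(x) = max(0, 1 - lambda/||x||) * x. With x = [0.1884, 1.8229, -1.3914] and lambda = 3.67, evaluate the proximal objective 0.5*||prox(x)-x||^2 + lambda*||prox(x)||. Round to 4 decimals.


Step 1: Compute ||x||.
||x|| = 2.301
Step 2: Compute scaling factor.
scale = max(0, 1 - 3.67/2.301) = 0.0
Step 3: prox(x) = [0.0, 0.0, -0.0]
||prox(x)|| = 0.0
Step 4: Proximal objective.
0.5*||prox-x||^2 = 2.6472
lambda*||prox|| = 0.0
Total = 2.6472


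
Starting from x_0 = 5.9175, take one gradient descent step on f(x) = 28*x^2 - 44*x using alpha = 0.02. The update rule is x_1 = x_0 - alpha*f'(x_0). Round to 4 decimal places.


We compute the gradient at x_0 and apply the update.
f'(x) = 56*x - 44
f'(5.9175) = 56*5.9175 - 44 = 287.38
x_1 = 5.9175 - 0.02*287.38 = 0.1699


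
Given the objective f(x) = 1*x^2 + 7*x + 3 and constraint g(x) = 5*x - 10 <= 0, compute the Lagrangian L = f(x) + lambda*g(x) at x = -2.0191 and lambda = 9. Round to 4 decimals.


Step 1: Evaluate f(x).
f(-2.0191) = 1*(-2.0191)^2 + 7*(-2.0191) + 3 = -7.0569
Step 2: Evaluate g(x).
g(-2.0191) = 5*-2.0191 - 10 = -20.0955
Step 3: Compute Lagrangian.
L = -7.0569 + 9*-20.0955 = -187.9164


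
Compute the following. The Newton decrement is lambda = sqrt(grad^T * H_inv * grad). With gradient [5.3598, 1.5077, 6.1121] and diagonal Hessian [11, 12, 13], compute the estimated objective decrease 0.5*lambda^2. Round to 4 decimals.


Step 1: H is diagonal, so H^(-1) * g = [0.4873, 0.1256, 0.4702].
Step 2: g^T H^(-1) g = sum_i g_i^2 / H_ii
  = (5.3598)^2/11 + (1.5077)^2/12 + (6.1121)^2/13
  = 2.6116 + 0.1894 + 2.8737 = 5.6747
Step 3: Objective decrease = 0.5 * g^T H^(-1) g = 2.8373
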